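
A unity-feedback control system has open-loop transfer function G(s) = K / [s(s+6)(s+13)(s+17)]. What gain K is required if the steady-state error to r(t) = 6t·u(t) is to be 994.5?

8

G(s) has one factor of s in the denominator, so the system is type 1.
K_v = lim_{s→0} s·G(s) = K / (6·13·17) = (1/1326)·K.
e_ss = 6/K_v = 994.5 ⇒ K_v = 4/663 ⇒ K = (4/663)/(1/1326) = 8.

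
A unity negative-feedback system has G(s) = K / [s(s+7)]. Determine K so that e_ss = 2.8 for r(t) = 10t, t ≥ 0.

25

One free integrator in G(s): this is a type 1 system.
K_v = lim_{s→0} s·G(s) = K / (7) = (1/7)·K.
e_ss = 10/K_v = 2.8 ⇒ K_v = 25/7 ⇒ K = (25/7)/(1/7) = 25.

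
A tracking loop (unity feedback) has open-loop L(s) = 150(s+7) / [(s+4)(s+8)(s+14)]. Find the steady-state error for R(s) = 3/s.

L(s) has no factors of s in the denominator, so the system is type 0.
K_p = lim_{s→0} L(s) = 150·7 / (4·8·14) = 75/32.
e_ss = 3/(1 + K_p) = 3/(107/32) = 96/107.

96/107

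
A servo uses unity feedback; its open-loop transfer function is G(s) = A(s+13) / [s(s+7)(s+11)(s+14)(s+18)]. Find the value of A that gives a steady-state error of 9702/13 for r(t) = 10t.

20

One free integrator in G(s): this is a type 1 system.
K_v = lim_{s→0} s·G(s) = A·13 / (7·11·14·18) = (13/19404)·A.
e_ss = 10/K_v = 9702/13 ⇒ K_v = 65/4851 ⇒ A = (65/4851)/(13/19404) = 20.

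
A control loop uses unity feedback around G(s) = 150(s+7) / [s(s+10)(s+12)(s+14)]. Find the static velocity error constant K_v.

0.625

System type = 1 (one pole at s=0).
K_v = lim_{s→0} s·G(s) = 150·7 / (10·12·14) = 0.625.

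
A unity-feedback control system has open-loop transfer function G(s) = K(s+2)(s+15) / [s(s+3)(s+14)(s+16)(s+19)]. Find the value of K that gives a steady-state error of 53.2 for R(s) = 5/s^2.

One free integrator in G(s): this is a type 1 system.
K_v = lim_{s→0} s·G(s) = K·2·15 / (3·14·16·19) = (5/2128)·K.
e_ss = 5/K_v = 53.2 ⇒ K_v = 25/266 ⇒ K = (25/266)/(5/2128) = 40.

40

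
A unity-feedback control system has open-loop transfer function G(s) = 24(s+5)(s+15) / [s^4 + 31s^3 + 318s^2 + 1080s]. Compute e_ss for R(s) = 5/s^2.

3

Lowest-order denominator term is 1080s, so the open loop has 1 pole at the origin → type 1 system.
K_v = lim_{s→0} s·G(s) = 24·5·15 / 1080 = 5/3.
e_ss = 5/K_v = 5/(5/3) = 3.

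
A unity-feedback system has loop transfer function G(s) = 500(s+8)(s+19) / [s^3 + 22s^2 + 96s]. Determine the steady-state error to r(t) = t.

Factoring s from the denominator leaves a polynomial with constant term 96, so the system is type 1.
K_v = lim_{s→0} s·G(s) = 500·8·19 / 96 = 2375/3.
e_ss = 1/K_v = 1/(2375/3) = 3/2375.

3/2375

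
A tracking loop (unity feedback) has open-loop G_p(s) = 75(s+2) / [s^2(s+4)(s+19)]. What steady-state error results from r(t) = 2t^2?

G_p(s) has two factors of s in the denominator, so the system is type 2.
K_a = lim_{s→0} s^2·G_p(s) = 75·2 / (4·19) = 75/38.
r(t) = 2t^2 gives R(s) = 4/s^3.
e_ss = 4/K_a = 4/(75/38) = 152/75.

152/75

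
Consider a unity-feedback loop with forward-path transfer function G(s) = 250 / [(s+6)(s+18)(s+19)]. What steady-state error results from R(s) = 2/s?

2052/1151

G(s) has no factors of s in the denominator, so the system is type 0.
K_p = lim_{s→0} G(s) = 250 / (6·18·19) = 125/1026.
e_ss = 2/(1 + K_p) = 2/(1151/1026) = 2052/1151.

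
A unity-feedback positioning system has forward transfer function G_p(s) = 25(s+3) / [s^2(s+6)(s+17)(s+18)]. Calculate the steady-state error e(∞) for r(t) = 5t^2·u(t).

244.8

The open loop has two poles at the origin → type 2 system.
K_a = lim_{s→0} s^2·G_p(s) = 25·3 / (6·17·18) = 25/612.
r(t) = 5t^2 gives R(s) = 10/s^3.
e_ss = 10/K_a = 10/(25/612) = 244.8.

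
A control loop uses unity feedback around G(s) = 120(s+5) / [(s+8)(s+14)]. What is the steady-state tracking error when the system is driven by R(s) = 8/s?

112/89

System type = 0 (no poles at s=0).
K_p = lim_{s→0} G(s) = 120·5 / (8·14) = 75/14.
e_ss = 8/(1 + K_p) = 8/(89/14) = 112/89.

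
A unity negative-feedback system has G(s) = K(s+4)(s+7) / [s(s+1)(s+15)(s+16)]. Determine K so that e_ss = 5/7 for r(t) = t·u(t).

G(s) has one factor of s in the denominator, so the system is type 1.
K_v = lim_{s→0} s·G(s) = K·4·7 / (1·15·16) = (7/60)·K.
e_ss = 1/K_v = 5/7 ⇒ K_v = 1.4 ⇒ K = 1.4/(7/60) = 12.

12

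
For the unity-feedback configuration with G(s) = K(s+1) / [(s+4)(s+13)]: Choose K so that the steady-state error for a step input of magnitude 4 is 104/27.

System type = 0 (no poles at s=0).
K_p = lim_{s→0} G(s) = K·1 / (4·13) = (1/52)·K.
e_ss = 4/(1 + K_p) = 104/27 ⇒ 1 + (1/52)·K = 27/26 ⇒ K = 2.

2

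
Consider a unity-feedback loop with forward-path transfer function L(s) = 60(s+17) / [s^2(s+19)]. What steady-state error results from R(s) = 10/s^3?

19/102

L(s) has two factors of s in the denominator, so the system is type 2.
K_a = lim_{s→0} s^2·L(s) = 60·17 / (19) = 1020/19.
r(t) = 5t^2 gives R(s) = 10/s^3.
e_ss = 10/K_a = 10/(1020/19) = 19/102.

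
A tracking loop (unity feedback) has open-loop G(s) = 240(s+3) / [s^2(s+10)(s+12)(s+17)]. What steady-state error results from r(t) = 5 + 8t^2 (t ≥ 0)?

136/3

System type = 2 (two poles at s=0). Treating each term separately:
  • 5: tracked with zero error.
  • 8t^2: e_ss = 16/K_a with K_a=6/17 → 136/3.
Total e_ss = 136/3.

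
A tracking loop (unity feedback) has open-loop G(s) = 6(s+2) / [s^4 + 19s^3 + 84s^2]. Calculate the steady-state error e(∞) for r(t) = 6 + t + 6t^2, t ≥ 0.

Factoring s^2 from the denominator leaves a polynomial with constant term 84, so the system is type 2. By superposition:
  • 6: tracked with zero error.
  • t: tracked with zero error.
  • 6t^2: e_ss = 12/K_a with K_a=1/7 → 84.
Total e_ss = 84.

84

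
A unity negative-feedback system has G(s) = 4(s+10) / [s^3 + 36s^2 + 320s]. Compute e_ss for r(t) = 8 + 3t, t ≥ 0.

Factoring s from the denominator leaves a polynomial with constant term 320, so the system is type 1. Taking each input component in turn:
  • 8: tracked with zero error.
  • 3t: e_ss = 3/K_v with K_v=0.125 → 24.
Total e_ss = 24.

24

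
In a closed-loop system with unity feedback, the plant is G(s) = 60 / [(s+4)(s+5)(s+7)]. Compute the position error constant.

The open loop has no poles at the origin → type 0 system.
K_p = lim_{s→0} G(s) = 60 / (4·5·7) = 3/7.

3/7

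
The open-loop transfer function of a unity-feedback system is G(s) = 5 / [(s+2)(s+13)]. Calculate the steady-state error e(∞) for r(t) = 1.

26/31

No free integrators in G(s): this is a type 0 system.
K_p = lim_{s→0} G(s) = 5 / (2·13) = 5/26.
e_ss = 1/(1 + K_p) = 1/(31/26) = 26/31.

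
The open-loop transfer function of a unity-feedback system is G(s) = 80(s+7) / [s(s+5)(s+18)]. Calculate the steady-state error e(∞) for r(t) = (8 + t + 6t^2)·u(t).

The open loop has one pole at the origin → type 1 system. Taking each input component in turn:
  • 8: tracked with zero error.
  • t: e_ss = 1/K_v with K_v=56/9 → 9/56.
  • 6t^2: a type-1 system cannot track it, e_ss → ∞.
The unbounded component dominates.

infinity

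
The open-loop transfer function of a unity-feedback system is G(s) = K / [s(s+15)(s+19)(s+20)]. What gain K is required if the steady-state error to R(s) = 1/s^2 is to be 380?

One free integrator in G(s): this is a type 1 system.
K_v = lim_{s→0} s·G(s) = K / (15·19·20) = (1/5700)·K.
e_ss = 1/K_v = 380 ⇒ K_v = 1/380 ⇒ K = (1/380)/(1/5700) = 15.

15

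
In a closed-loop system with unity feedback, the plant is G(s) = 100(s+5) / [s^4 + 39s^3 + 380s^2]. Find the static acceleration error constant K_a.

Factoring s^2 from the denominator leaves a polynomial with constant term 380, so the system is type 2.
K_a = lim_{s→0} s^2·G(s) = 100·5 / 380 = 25/19.

25/19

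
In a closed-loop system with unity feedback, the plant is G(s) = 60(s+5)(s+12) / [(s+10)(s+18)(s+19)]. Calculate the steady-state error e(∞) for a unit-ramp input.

infinity

No free integrators in G(s): this is a type 0 system.
For a type-0 system K_v = 0, so e_ss to a ramp input is unbounded.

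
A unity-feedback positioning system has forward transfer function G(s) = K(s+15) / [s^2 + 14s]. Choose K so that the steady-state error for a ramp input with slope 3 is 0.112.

The denominator has no term below 14s — 1 pole at s=0, type 1.
K_v = lim_{s→0} s·G(s) = K·15 / 14 = (15/14)·K.
e_ss = 3/K_v = 0.112 ⇒ K_v = 375/14 ⇒ K = (375/14)/(15/14) = 25.

25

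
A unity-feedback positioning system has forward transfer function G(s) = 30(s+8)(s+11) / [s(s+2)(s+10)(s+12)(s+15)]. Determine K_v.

11/15

G(s) has one factor of s in the denominator, so the system is type 1.
K_v = lim_{s→0} s·G(s) = 30·8·11 / (2·10·12·15) = 11/15.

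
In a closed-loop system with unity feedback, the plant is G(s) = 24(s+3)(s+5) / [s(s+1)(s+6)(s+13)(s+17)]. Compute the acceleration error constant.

0

G(s) has one factor of s in the denominator, so the system is type 1.
K_a = lim_{s→0} s^2·G(s) = 0 (the extra factor of s kills the finite limit).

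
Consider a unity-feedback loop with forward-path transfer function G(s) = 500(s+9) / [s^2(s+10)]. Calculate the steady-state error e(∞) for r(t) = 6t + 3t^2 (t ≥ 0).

The open loop has two poles at the origin → type 2 system. By superposition:
  • 6t: tracked with zero error.
  • 3t^2: e_ss = 6/K_a with K_a=450 → 1/75.
Total e_ss = 1/75.

1/75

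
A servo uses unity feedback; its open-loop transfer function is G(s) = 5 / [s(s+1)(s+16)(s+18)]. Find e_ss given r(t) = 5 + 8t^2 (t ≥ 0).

The open loop has one pole at the origin → type 1 system. Taking each input component in turn:
  • 5: tracked with zero error.
  • 8t^2: a type-1 system cannot track it, e_ss → ∞.
The unbounded component dominates.

infinity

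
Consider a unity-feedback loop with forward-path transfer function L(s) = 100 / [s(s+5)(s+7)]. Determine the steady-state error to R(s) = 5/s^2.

The open loop has one pole at the origin → type 1 system.
K_v = lim_{s→0} s·L(s) = 100 / (5·7) = 20/7.
e_ss = 5/K_v = 5/(20/7) = 1.75.

1.75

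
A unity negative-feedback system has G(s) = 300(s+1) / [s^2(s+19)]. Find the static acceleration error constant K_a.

300/19

System type = 2 (two poles at s=0).
K_a = lim_{s→0} s^2·G(s) = 300·1 / (19) = 300/19.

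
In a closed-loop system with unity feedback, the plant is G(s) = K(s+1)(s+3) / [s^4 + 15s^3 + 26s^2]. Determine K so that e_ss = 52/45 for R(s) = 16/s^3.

Lowest-order denominator term is 26s^2, so the open loop has 2 poles at the origin → type 2 system.
K_a = lim_{s→0} s^2·G(s) = K·1·3 / 26 = (3/26)·K.
e_ss = 16/K_a = 52/45 ⇒ K_a = 180/13 ⇒ K = (180/13)/(3/26) = 120.

120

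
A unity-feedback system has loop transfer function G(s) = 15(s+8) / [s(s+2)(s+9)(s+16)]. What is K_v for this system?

The open loop has one pole at the origin → type 1 system.
K_v = lim_{s→0} s·G(s) = 15·8 / (2·9·16) = 5/12.

5/12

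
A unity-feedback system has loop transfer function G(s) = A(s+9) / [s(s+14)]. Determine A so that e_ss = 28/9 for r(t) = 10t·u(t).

One free integrator in G(s): this is a type 1 system.
K_v = lim_{s→0} s·G(s) = A·9 / (14) = (9/14)·A.
e_ss = 10/K_v = 28/9 ⇒ K_v = 45/14 ⇒ A = (45/14)/(9/14) = 5.

5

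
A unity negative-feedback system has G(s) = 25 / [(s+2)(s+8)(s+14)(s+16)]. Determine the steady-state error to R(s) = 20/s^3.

infinity

No free integrators in G(s): this is a type 0 system.
For a type-0 system K_a = 0, so e_ss to a parabolic input is unbounded.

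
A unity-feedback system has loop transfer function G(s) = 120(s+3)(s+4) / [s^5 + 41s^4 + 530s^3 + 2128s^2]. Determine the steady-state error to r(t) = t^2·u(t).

133/45

Lowest-order denominator term is 2128s^2, so the open loop has 2 poles at the origin → type 2 system.
K_a = lim_{s→0} s^2·G(s) = 120·3·4 / 2128 = 90/133.
r(t) = t^2 gives R(s) = 2/s^3.
e_ss = 2/K_a = 2/(90/133) = 133/45.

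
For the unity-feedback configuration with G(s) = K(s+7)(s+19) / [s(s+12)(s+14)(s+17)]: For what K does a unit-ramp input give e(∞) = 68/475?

150

The open loop has one pole at the origin → type 1 system.
K_v = lim_{s→0} s·G(s) = K·7·19 / (12·14·17) = (19/408)·K.
e_ss = 1/K_v = 68/475 ⇒ K_v = 475/68 ⇒ K = (475/68)/(19/408) = 150.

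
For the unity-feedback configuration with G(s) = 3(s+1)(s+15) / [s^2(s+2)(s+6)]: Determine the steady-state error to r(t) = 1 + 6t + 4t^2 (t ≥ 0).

Two free integrators in G(s): this is a type 2 system. Taking each input component in turn:
  • 1: tracked with zero error.
  • 6t: tracked with zero error.
  • 4t^2: e_ss = 8/K_a with K_a=3.75 → 32/15.
Total e_ss = 32/15.

32/15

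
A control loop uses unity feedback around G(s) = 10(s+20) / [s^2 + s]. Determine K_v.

200

The denominator has no term below s — 1 pole at s=0, type 1.
K_v = lim_{s→0} s·G(s) = 10·20 / 1 = 200.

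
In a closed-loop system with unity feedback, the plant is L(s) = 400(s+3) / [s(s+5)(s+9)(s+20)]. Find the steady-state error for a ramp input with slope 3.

2.25

L(s) has one factor of s in the denominator, so the system is type 1.
K_v = lim_{s→0} s·L(s) = 400·3 / (5·9·20) = 4/3.
e_ss = 3/K_v = 3/(4/3) = 2.25.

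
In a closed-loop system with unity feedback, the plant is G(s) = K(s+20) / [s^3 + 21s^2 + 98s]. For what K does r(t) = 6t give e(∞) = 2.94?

10

The denominator has no term below 98s — 1 pole at s=0, type 1.
K_v = lim_{s→0} s·G(s) = K·20 / 98 = (10/49)·K.
e_ss = 6/K_v = 2.94 ⇒ K_v = 100/49 ⇒ K = (100/49)/(10/49) = 10.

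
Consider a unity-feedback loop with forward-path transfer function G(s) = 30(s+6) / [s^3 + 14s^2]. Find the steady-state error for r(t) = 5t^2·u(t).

7/9

The denominator has no term below 14s^2 — 2 poles at s=0, type 2.
K_a = lim_{s→0} s^2·G(s) = 30·6 / 14 = 90/7.
r(t) = 5t^2 gives R(s) = 10/s^3.
e_ss = 10/K_a = 10/(90/7) = 7/9.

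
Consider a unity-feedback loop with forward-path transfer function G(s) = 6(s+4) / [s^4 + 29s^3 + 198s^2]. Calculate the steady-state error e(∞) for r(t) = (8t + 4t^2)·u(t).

Factoring s^2 from the denominator leaves a polynomial with constant term 198, so the system is type 2. Taking each input component in turn:
  • 8t: tracked with zero error.
  • 4t^2: e_ss = 8/K_a with K_a=4/33 → 66.
Total e_ss = 66.

66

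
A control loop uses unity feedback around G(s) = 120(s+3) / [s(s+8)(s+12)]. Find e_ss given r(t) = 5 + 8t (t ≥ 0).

32/15

The open loop has one pole at the origin → type 1 system. Treating each term separately:
  • 5: tracked with zero error.
  • 8t: e_ss = 8/K_v with K_v=3.75 → 32/15.
Total e_ss = 32/15.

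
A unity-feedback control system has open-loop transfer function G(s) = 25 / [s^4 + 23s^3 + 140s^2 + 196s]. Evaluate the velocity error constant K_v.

25/196

Factoring s from the denominator leaves a polynomial with constant term 196, so the system is type 1.
K_v = lim_{s→0} s·G(s) = 25 / 196 = 25/196.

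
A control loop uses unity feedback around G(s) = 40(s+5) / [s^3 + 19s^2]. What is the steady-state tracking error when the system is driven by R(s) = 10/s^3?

The denominator has no term below 19s^2 — 2 poles at s=0, type 2.
K_a = lim_{s→0} s^2·G(s) = 40·5 / 19 = 200/19.
r(t) = 5t^2 gives R(s) = 10/s^3.
e_ss = 10/K_a = 10/(200/19) = 0.95.

0.95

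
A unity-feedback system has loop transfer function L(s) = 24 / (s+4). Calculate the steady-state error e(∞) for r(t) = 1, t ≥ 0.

System type = 0 (no poles at s=0).
K_p = lim_{s→0} L(s) = 24 / (4) = 6.
e_ss = 1/(1 + K_p) = 1/7.

1/7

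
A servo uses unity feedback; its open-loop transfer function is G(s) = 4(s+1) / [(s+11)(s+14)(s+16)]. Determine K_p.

The open loop has no poles at the origin → type 0 system.
K_p = lim_{s→0} G(s) = 4·1 / (11·14·16) = 1/616.

1/616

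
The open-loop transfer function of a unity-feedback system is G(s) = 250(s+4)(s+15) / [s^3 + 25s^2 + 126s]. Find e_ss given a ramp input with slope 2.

Factoring s from the denominator leaves a polynomial with constant term 126, so the system is type 1.
K_v = lim_{s→0} s·G(s) = 250·4·15 / 126 = 2500/21.
e_ss = 2/K_v = 2/(2500/21) = 0.0168.

0.0168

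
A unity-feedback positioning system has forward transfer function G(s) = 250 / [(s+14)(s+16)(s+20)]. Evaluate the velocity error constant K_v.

0

The open loop has no poles at the origin → type 0 system.
K_v = lim_{s→0} s·G(s) = 0 (the extra factor of s kills the finite limit).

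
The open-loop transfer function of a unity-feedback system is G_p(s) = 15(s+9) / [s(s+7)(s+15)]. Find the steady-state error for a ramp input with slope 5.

35/9

System type = 1 (one pole at s=0).
K_v = lim_{s→0} s·G_p(s) = 15·9 / (7·15) = 9/7.
e_ss = 5/K_v = 5/(9/7) = 35/9.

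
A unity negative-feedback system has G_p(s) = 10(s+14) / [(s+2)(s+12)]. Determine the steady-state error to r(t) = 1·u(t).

6/41

No free integrators in G_p(s): this is a type 0 system.
K_p = lim_{s→0} G_p(s) = 10·14 / (2·12) = 35/6.
e_ss = 1/(1 + K_p) = 1/(41/6) = 6/41.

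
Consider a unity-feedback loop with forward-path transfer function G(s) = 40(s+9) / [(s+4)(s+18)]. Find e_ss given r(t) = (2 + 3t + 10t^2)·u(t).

No free integrators in G(s): this is a type 0 system. By superposition:
  • 2: e_ss = 2/(1+K_p) with K_p=5 → 1/3.
  • 3t: a type-0 system cannot track it, e_ss → ∞.
  • 10t^2: a type-0 system cannot track it, e_ss → ∞.
The unbounded component dominates.

infinity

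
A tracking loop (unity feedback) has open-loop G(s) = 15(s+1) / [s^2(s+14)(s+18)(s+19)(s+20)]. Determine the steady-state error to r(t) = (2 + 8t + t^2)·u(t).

The open loop has two poles at the origin → type 2 system. Treating each term separately:
  • 2: tracked with zero error.
  • 8t: tracked with zero error.
  • t^2: e_ss = 2/K_a with K_a=1/6384 → 12768.
Total e_ss = 12768.

12768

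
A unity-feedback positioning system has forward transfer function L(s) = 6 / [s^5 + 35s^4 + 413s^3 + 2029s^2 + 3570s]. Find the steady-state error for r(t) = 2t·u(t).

Lowest-order denominator term is 3570s, so the open loop has 1 pole at the origin → type 1 system.
K_v = lim_{s→0} s·L(s) = 6 / 3570 = 1/595.
e_ss = 2/K_v = 2/(1/595) = 1190.

1190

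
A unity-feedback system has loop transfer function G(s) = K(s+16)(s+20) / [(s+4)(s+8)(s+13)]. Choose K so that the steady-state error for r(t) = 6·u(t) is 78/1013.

The open loop has no poles at the origin → type 0 system.
K_p = lim_{s→0} G(s) = K·16·20 / (4·8·13) = (10/13)·K.
e_ss = 6/(1 + K_p) = 78/1013 ⇒ 1 + (10/13)·K = 1013/13 ⇒ K = 100.

100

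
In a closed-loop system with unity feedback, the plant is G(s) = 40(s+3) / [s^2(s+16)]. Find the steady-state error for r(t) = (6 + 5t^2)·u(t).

Two free integrators in G(s): this is a type 2 system. Taking each input component in turn:
  • 6: tracked with zero error.
  • 5t^2: e_ss = 10/K_a with K_a=7.5 → 4/3.
Total e_ss = 4/3.

4/3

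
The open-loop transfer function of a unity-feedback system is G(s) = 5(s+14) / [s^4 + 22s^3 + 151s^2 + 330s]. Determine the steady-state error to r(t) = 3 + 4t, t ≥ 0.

132/7

Lowest-order denominator term is 330s, so the open loop has 1 pole at the origin → type 1 system. Taking each input component in turn:
  • 3: tracked with zero error.
  • 4t: e_ss = 4/K_v with K_v=7/33 → 132/7.
Total e_ss = 132/7.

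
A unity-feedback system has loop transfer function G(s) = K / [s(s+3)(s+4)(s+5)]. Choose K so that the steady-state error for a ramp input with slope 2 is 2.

60

One free integrator in G(s): this is a type 1 system.
K_v = lim_{s→0} s·G(s) = K / (3·4·5) = (1/60)·K.
e_ss = 2/K_v = 2 ⇒ K_v = 1 ⇒ K = 1/(1/60) = 60.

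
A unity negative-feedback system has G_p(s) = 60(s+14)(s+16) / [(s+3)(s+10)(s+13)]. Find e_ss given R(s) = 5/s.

The open loop has no poles at the origin → type 0 system.
K_p = lim_{s→0} G_p(s) = 60·14·16 / (3·10·13) = 448/13.
e_ss = 5/(1 + K_p) = 5/(461/13) = 65/461.

65/461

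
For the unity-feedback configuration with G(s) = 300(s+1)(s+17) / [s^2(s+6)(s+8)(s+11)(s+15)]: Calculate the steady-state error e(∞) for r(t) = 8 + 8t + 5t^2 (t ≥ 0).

The open loop has two poles at the origin → type 2 system. Treating each term separately:
  • 8: tracked with zero error.
  • 8t: tracked with zero error.
  • 5t^2: e_ss = 10/K_a with K_a=85/132 → 264/17.
Total e_ss = 264/17.

264/17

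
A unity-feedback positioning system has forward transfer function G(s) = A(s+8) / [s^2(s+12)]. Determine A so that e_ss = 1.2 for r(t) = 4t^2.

10

G(s) has two factors of s in the denominator, so the system is type 2.
K_a = lim_{s→0} s^2·G(s) = A·8 / (12) = (2/3)·A.
e_ss = 8/K_a = 1.2 ⇒ K_a = 20/3 ⇒ A = (20/3)/(2/3) = 10.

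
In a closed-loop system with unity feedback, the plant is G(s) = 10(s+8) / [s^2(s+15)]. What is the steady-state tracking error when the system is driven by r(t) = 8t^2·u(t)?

3

Two free integrators in G(s): this is a type 2 system.
K_a = lim_{s→0} s^2·G(s) = 10·8 / (15) = 16/3.
r(t) = 8t^2 gives R(s) = 16/s^3.
e_ss = 16/K_a = 16/(16/3) = 3.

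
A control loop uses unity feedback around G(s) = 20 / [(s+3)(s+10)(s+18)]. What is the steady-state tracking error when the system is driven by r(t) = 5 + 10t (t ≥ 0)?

infinity

G(s) has no factors of s in the denominator, so the system is type 0. Treating each term separately:
  • 5: e_ss = 5/(1+K_p) with K_p=1/27 → 135/28.
  • 10t: a type-0 system cannot track it, e_ss → ∞.
The unbounded component dominates.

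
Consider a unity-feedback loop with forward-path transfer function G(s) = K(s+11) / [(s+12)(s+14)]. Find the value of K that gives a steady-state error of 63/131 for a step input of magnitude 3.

System type = 0 (no poles at s=0).
K_p = lim_{s→0} G(s) = K·11 / (12·14) = (11/168)·K.
e_ss = 3/(1 + K_p) = 63/131 ⇒ 1 + (11/168)·K = 131/21 ⇒ K = 80.

80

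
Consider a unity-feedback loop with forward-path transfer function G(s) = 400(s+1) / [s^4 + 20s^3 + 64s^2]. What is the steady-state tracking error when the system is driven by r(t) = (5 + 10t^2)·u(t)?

3.2

Factoring s^2 from the denominator leaves a polynomial with constant term 64, so the system is type 2. By superposition:
  • 5: tracked with zero error.
  • 10t^2: e_ss = 20/K_a with K_a=6.25 → 3.2.
Total e_ss = 3.2.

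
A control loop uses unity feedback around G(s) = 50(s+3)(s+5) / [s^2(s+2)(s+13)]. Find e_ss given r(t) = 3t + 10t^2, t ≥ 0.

The open loop has two poles at the origin → type 2 system. Taking each input component in turn:
  • 3t: tracked with zero error.
  • 10t^2: e_ss = 20/K_a with K_a=375/13 → 52/75.
Total e_ss = 52/75.

52/75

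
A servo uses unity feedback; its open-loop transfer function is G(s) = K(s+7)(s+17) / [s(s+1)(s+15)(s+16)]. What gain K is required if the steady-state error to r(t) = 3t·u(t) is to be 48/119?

System type = 1 (one pole at s=0).
K_v = lim_{s→0} s·G(s) = K·7·17 / (1·15·16) = (119/240)·K.
e_ss = 3/K_v = 48/119 ⇒ K_v = 7.4375 ⇒ K = 7.4375/(119/240) = 15.

15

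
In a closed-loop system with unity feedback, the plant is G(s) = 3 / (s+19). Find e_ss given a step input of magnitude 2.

19/11

No free integrators in G(s): this is a type 0 system.
K_p = lim_{s→0} G(s) = 3 / (19) = 3/19.
e_ss = 2/(1 + K_p) = 2/(22/19) = 19/11.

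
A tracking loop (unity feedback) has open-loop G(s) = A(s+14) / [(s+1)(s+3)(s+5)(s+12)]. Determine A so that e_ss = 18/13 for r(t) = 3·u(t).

System type = 0 (no poles at s=0).
K_p = lim_{s→0} G(s) = A·14 / (1·3·5·12) = (7/90)·A.
e_ss = 3/(1 + K_p) = 18/13 ⇒ 1 + (7/90)·A = 13/6 ⇒ A = 15.

15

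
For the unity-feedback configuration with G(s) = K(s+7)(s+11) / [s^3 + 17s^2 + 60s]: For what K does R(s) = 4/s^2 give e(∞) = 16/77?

15

The denominator has no term below 60s — 1 pole at s=0, type 1.
K_v = lim_{s→0} s·G(s) = K·7·11 / 60 = (77/60)·K.
e_ss = 4/K_v = 16/77 ⇒ K_v = 19.25 ⇒ K = 19.25/(77/60) = 15.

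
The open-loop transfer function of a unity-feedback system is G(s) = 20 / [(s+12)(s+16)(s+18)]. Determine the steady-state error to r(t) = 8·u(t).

6912/869

System type = 0 (no poles at s=0).
K_p = lim_{s→0} G(s) = 20 / (12·16·18) = 5/864.
e_ss = 8/(1 + K_p) = 8/(869/864) = 6912/869.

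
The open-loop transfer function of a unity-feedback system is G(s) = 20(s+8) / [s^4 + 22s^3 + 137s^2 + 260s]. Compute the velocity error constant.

8/13

The denominator has no term below 260s — 1 pole at s=0, type 1.
K_v = lim_{s→0} s·G(s) = 20·8 / 260 = 8/13.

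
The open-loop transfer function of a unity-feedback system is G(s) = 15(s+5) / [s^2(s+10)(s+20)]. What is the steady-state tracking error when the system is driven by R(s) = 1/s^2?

0

Two free integrators in G(s): this is a type 2 system.
K_v = ∞ for a type-2 system; e_ss to a ramp is zero.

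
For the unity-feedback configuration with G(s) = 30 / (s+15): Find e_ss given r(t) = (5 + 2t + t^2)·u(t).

infinity

The open loop has no poles at the origin → type 0 system. Taking each input component in turn:
  • 5: e_ss = 5/(1+K_p) with K_p=2 → 5/3.
  • 2t: a type-0 system cannot track it, e_ss → ∞.
  • t^2: a type-0 system cannot track it, e_ss → ∞.
The unbounded component dominates.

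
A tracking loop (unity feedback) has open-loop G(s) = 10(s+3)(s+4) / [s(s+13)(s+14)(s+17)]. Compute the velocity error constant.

60/1547

The open loop has one pole at the origin → type 1 system.
K_v = lim_{s→0} s·G(s) = 10·3·4 / (13·14·17) = 60/1547.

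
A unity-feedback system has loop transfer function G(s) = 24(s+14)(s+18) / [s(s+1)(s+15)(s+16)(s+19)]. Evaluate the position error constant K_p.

infinity

K_p = lim_{s→0} G(s); with 1 pole at the origin the limit diverges, so K_p = ∞.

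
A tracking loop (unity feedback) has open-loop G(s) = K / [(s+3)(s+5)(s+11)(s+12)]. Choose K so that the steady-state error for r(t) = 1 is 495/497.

No free integrators in G(s): this is a type 0 system.
K_p = lim_{s→0} G(s) = K / (3·5·11·12) = (1/1980)·K.
e_ss = 1/(1 + K_p) = 495/497 ⇒ 1 + (1/1980)·K = 497/495 ⇒ K = 8.

8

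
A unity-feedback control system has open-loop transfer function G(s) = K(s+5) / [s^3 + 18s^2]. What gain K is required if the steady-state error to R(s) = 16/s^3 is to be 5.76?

10

The denominator has no term below 18s^2 — 2 poles at s=0, type 2.
K_a = lim_{s→0} s^2·G(s) = K·5 / 18 = (5/18)·K.
e_ss = 16/K_a = 5.76 ⇒ K_a = 25/9 ⇒ K = (25/9)/(5/18) = 10.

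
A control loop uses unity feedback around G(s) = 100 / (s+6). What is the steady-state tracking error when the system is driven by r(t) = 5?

The open loop has no poles at the origin → type 0 system.
K_p = lim_{s→0} G(s) = 100 / (6) = 50/3.
e_ss = 5/(1 + K_p) = 5/(53/3) = 15/53.

15/53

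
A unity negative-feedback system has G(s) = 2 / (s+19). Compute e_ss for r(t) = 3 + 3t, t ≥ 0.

No free integrators in G(s): this is a type 0 system. Taking each input component in turn:
  • 3: e_ss = 3/(1+K_p) with K_p=2/19 → 19/7.
  • 3t: a type-0 system cannot track it, e_ss → ∞.
The unbounded component dominates.

infinity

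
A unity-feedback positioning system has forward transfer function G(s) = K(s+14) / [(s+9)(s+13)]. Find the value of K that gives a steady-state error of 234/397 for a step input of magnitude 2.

20

System type = 0 (no poles at s=0).
K_p = lim_{s→0} G(s) = K·14 / (9·13) = (14/117)·K.
e_ss = 2/(1 + K_p) = 234/397 ⇒ 1 + (14/117)·K = 397/117 ⇒ K = 20.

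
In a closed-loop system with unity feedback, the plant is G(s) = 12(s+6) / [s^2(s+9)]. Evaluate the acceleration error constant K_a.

Two free integrators in G(s): this is a type 2 system.
K_a = lim_{s→0} s^2·G(s) = 12·6 / (9) = 8.

8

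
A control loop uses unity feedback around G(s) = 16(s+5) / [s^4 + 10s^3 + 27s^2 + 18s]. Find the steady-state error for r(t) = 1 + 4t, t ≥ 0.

Lowest-order denominator term is 18s, so the open loop has 1 pole at the origin → type 1 system. Taking each input component in turn:
  • 1: tracked with zero error.
  • 4t: e_ss = 4/K_v with K_v=40/9 → 0.9.
Total e_ss = 0.9.

0.9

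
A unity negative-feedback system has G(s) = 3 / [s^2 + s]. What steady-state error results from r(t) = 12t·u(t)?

Lowest-order denominator term is s, so the open loop has 1 pole at the origin → type 1 system.
K_v = lim_{s→0} s·G(s) = 3 / 1 = 3.
e_ss = 12/K_v = 12/3 = 4.

4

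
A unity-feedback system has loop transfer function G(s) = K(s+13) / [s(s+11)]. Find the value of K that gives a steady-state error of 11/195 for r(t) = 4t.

60

The open loop has one pole at the origin → type 1 system.
K_v = lim_{s→0} s·G(s) = K·13 / (11) = (13/11)·K.
e_ss = 4/K_v = 11/195 ⇒ K_v = 780/11 ⇒ K = (780/11)/(13/11) = 60.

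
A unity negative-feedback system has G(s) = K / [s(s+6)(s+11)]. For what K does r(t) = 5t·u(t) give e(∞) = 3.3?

100

G(s) has one factor of s in the denominator, so the system is type 1.
K_v = lim_{s→0} s·G(s) = K / (6·11) = (1/66)·K.
e_ss = 5/K_v = 3.3 ⇒ K_v = 50/33 ⇒ K = (50/33)/(1/66) = 100.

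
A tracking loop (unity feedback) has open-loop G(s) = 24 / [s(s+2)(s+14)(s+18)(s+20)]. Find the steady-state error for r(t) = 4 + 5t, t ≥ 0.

2100

G(s) has one factor of s in the denominator, so the system is type 1. Taking each input component in turn:
  • 4: tracked with zero error.
  • 5t: e_ss = 5/K_v with K_v=1/420 → 2100.
Total e_ss = 2100.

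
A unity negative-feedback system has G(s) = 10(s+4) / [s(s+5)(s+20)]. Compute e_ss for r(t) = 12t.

30

One free integrator in G(s): this is a type 1 system.
K_v = lim_{s→0} s·G(s) = 10·4 / (5·20) = 0.4.
e_ss = 12/K_v = 12/0.4 = 30.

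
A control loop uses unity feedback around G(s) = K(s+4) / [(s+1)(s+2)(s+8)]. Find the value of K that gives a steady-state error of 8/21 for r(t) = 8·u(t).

No free integrators in G(s): this is a type 0 system.
K_p = lim_{s→0} G(s) = K·4 / (1·2·8) = 0.25·K.
e_ss = 8/(1 + K_p) = 8/21 ⇒ 1 + 0.25·K = 21 ⇒ K = 80.

80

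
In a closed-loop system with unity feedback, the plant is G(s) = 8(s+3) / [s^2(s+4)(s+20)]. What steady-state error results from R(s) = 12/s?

0

System type = 2 (two poles at s=0).
A type-2 system has K_p = ∞, so it tracks a step input with zero steady-state error.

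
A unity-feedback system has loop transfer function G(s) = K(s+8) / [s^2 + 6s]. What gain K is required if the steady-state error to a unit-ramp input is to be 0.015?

Lowest-order denominator term is 6s, so the open loop has 1 pole at the origin → type 1 system.
K_v = lim_{s→0} s·G(s) = K·8 / 6 = (4/3)·K.
e_ss = 1/K_v = 0.015 ⇒ K_v = 200/3 ⇒ K = (200/3)/(4/3) = 50.

50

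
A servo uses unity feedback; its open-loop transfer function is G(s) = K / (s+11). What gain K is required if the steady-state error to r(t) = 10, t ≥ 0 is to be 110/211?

200

System type = 0 (no poles at s=0).
K_p = lim_{s→0} G(s) = K / (11) = (1/11)·K.
e_ss = 10/(1 + K_p) = 110/211 ⇒ 1 + (1/11)·K = 211/11 ⇒ K = 200.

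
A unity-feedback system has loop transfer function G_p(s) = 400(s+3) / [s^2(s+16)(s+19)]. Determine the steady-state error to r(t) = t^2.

Two free integrators in G_p(s): this is a type 2 system.
K_a = lim_{s→0} s^2·G_p(s) = 400·3 / (16·19) = 75/19.
r(t) = t^2 gives R(s) = 2/s^3.
e_ss = 2/K_a = 2/(75/19) = 38/75.

38/75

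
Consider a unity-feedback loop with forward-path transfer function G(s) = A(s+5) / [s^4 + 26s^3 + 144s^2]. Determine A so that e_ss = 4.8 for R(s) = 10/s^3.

The denominator has no term below 144s^2 — 2 poles at s=0, type 2.
K_a = lim_{s→0} s^2·G(s) = A·5 / 144 = (5/144)·A.
e_ss = 10/K_a = 4.8 ⇒ K_a = 25/12 ⇒ A = (25/12)/(5/144) = 60.

60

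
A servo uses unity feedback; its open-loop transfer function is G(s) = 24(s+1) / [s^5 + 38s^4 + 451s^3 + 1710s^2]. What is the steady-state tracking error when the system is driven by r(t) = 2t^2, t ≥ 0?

285

Factoring s^2 from the denominator leaves a polynomial with constant term 1710, so the system is type 2.
K_a = lim_{s→0} s^2·G(s) = 24·1 / 1710 = 4/285.
r(t) = 2t^2 gives R(s) = 4/s^3.
e_ss = 4/K_a = 4/(4/285) = 285.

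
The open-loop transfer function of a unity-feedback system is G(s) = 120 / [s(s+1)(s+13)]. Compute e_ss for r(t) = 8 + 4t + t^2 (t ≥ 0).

One free integrator in G(s): this is a type 1 system. By superposition:
  • 8: tracked with zero error.
  • 4t: e_ss = 4/K_v with K_v=120/13 → 13/30.
  • t^2: a type-1 system cannot track it, e_ss → ∞.
The unbounded component dominates.

infinity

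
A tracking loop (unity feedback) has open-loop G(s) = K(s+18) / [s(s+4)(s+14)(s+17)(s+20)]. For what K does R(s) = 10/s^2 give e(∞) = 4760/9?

The open loop has one pole at the origin → type 1 system.
K_v = lim_{s→0} s·G(s) = K·18 / (4·14·17·20) = (9/9520)·K.
e_ss = 10/K_v = 4760/9 ⇒ K_v = 9/476 ⇒ K = (9/476)/(9/9520) = 20.

20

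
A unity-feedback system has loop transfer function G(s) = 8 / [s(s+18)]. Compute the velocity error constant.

System type = 1 (one pole at s=0).
K_v = lim_{s→0} s·G(s) = 8 / (18) = 4/9.

4/9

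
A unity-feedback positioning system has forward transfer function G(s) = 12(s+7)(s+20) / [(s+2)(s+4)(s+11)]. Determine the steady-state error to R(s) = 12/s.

132/221

No free integrators in G(s): this is a type 0 system.
K_p = lim_{s→0} G(s) = 12·7·20 / (2·4·11) = 210/11.
e_ss = 12/(1 + K_p) = 12/(221/11) = 132/221.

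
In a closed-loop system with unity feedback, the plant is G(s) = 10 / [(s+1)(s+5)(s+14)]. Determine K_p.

1/7

The open loop has no poles at the origin → type 0 system.
K_p = lim_{s→0} G(s) = 10 / (1·5·14) = 1/7.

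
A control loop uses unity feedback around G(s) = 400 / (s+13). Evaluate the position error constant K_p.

The open loop has no poles at the origin → type 0 system.
K_p = lim_{s→0} G(s) = 400 / (13) = 400/13.

400/13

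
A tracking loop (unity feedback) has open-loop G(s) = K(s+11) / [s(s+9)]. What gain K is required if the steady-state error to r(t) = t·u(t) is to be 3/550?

The open loop has one pole at the origin → type 1 system.
K_v = lim_{s→0} s·G(s) = K·11 / (9) = (11/9)·K.
e_ss = 1/K_v = 3/550 ⇒ K_v = 550/3 ⇒ K = (550/3)/(11/9) = 150.

150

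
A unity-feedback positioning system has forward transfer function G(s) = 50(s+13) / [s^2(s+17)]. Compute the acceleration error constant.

650/17

Two free integrators in G(s): this is a type 2 system.
K_a = lim_{s→0} s^2·G(s) = 50·13 / (17) = 650/17.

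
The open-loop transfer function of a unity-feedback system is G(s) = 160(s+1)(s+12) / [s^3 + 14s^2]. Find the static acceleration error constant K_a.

960/7

Lowest-order denominator term is 14s^2, so the open loop has 2 poles at the origin → type 2 system.
K_a = lim_{s→0} s^2·G(s) = 160·1·12 / 14 = 960/7.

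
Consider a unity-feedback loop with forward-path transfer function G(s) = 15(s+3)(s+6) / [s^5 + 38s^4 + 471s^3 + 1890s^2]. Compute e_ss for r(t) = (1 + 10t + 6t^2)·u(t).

The denominator has no term below 1890s^2 — 2 poles at s=0, type 2. Taking each input component in turn:
  • 1: tracked with zero error.
  • 10t: tracked with zero error.
  • 6t^2: e_ss = 12/K_a with K_a=1/7 → 84.
Total e_ss = 84.

84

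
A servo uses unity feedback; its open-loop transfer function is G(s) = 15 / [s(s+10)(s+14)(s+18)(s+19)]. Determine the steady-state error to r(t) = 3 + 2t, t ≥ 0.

6384

The open loop has one pole at the origin → type 1 system. By superposition:
  • 3: tracked with zero error.
  • 2t: e_ss = 2/K_v with K_v=1/3192 → 6384.
Total e_ss = 6384.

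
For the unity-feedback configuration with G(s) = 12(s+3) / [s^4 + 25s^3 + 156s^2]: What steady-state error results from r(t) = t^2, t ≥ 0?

The denominator has no term below 156s^2 — 2 poles at s=0, type 2.
K_a = lim_{s→0} s^2·G(s) = 12·3 / 156 = 3/13.
r(t) = t^2 gives R(s) = 2/s^3.
e_ss = 2/K_a = 2/(3/13) = 26/3.

26/3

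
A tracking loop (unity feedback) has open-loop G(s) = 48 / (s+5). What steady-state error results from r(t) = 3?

System type = 0 (no poles at s=0).
K_p = lim_{s→0} G(s) = 48 / (5) = 9.6.
e_ss = 3/(1 + K_p) = 3/10.6 = 15/53.

15/53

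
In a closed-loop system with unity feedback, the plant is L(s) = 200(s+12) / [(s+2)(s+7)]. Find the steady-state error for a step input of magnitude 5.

No free integrators in L(s): this is a type 0 system.
K_p = lim_{s→0} L(s) = 200·12 / (2·7) = 1200/7.
e_ss = 5/(1 + K_p) = 5/(1207/7) = 35/1207.

35/1207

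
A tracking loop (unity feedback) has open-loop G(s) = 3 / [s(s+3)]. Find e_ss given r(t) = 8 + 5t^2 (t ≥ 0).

infinity

G(s) has one factor of s in the denominator, so the system is type 1. Treating each term separately:
  • 8: tracked with zero error.
  • 5t^2: a type-1 system cannot track it, e_ss → ∞.
The unbounded component dominates.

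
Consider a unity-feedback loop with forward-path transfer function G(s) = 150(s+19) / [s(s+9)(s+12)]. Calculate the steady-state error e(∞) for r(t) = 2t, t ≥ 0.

One free integrator in G(s): this is a type 1 system.
K_v = lim_{s→0} s·G(s) = 150·19 / (9·12) = 475/18.
e_ss = 2/K_v = 2/(475/18) = 36/475.

36/475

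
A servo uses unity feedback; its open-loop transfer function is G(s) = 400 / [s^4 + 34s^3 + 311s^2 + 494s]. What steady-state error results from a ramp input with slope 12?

14.82

Factoring s from the denominator leaves a polynomial with constant term 494, so the system is type 1.
K_v = lim_{s→0} s·G(s) = 400 / 494 = 200/247.
e_ss = 12/K_v = 12/(200/247) = 14.82.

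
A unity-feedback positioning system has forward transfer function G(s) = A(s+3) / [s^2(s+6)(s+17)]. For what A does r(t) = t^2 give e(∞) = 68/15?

15

Two free integrators in G(s): this is a type 2 system.
K_a = lim_{s→0} s^2·G(s) = A·3 / (6·17) = (1/34)·A.
e_ss = 2/K_a = 68/15 ⇒ K_a = 15/34 ⇒ A = (15/34)/(1/34) = 15.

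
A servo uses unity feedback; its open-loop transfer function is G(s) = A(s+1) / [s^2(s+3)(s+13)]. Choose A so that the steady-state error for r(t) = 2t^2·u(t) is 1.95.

System type = 2 (two poles at s=0).
K_a = lim_{s→0} s^2·G(s) = A·1 / (3·13) = (1/39)·A.
e_ss = 4/K_a = 1.95 ⇒ K_a = 80/39 ⇒ A = (80/39)/(1/39) = 80.

80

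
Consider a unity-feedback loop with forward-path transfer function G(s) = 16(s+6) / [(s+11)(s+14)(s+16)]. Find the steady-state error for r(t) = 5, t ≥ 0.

No free integrators in G(s): this is a type 0 system.
K_p = lim_{s→0} G(s) = 16·6 / (11·14·16) = 3/77.
e_ss = 5/(1 + K_p) = 5/(80/77) = 4.8125.

4.8125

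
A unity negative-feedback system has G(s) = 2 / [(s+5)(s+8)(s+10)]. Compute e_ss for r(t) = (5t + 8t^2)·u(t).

G(s) has no factors of s in the denominator, so the system is type 0. Treating each term separately:
  • 5t: a type-0 system cannot track it, e_ss → ∞.
  • 8t^2: a type-0 system cannot track it, e_ss → ∞.
The unbounded component dominates.

infinity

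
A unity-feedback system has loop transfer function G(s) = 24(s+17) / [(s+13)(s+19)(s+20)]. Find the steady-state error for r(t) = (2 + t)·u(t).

infinity

The open loop has no poles at the origin → type 0 system. Treating each term separately:
  • 2: e_ss = 2/(1+K_p) with K_p=102/1235 → 2470/1337.
  • t: a type-0 system cannot track it, e_ss → ∞.
The unbounded component dominates.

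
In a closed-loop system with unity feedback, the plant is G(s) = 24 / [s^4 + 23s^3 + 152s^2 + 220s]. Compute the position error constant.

infinity

K_p = lim_{s→0} G(s); with 1 pole at the origin the limit diverges, so K_p = ∞.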